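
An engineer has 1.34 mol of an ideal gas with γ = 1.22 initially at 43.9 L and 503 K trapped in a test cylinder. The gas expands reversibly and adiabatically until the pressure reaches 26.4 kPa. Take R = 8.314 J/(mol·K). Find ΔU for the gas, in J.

-6300 J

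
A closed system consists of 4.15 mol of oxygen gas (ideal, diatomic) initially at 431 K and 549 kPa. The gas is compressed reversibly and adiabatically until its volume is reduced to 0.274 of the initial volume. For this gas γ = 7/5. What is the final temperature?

V₁ = nRT₁/P₁ = 4.15×8.314×431/549 = 27.1 L.
Adiabatic: TV^(γ−1) = const ⇒ T₂ = 431×(3.65)^0.400 = 723 K; PV^γ = const ⇒ P₂ = 3360 kPa.

723 K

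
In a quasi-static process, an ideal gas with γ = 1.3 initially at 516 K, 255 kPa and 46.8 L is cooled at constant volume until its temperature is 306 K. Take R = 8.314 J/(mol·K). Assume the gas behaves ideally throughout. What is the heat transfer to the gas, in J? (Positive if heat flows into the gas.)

-16200 J

n = P₁V₁/(RT₁) = 255×46.8/(8.314×516) = 2.78 mol.
Isochoric: V stays 46.8 L; P/T = const ⇒ T₂ = 306 K, P₂ = 151 kPa.
W = 0 (no volume change).
ΔU = nCvΔT = 2.78×27.7×(306−516) = -16200 J.
Q = ΔU = -16200 J.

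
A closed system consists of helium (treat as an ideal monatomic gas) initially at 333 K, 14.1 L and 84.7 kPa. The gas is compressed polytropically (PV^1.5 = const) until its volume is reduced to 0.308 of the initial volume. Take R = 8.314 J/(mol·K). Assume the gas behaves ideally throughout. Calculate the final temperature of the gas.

600 K

Polytropic n=1.5: T₂ = T₁(V₁/V₂)^(n−1) = 333×(3.25)^0.50 = 600 K; P₂ = P₁(V₁/V₂)^n = 496 kPa.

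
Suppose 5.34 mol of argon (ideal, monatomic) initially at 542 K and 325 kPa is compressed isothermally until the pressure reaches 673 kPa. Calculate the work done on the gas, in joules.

17500 J

V₁ = nRT₁/P₁ = 5.34×8.314×542/325 = 74.0 L.
Isothermal: T stays 542 K; PV = const ⇒ V₂ = 35.8 L, P₂ = 673 kPa.
W = nRT ln(V₂/V₁) = 5.34×8.314×542×ln(0.483) = -17500 J.
Work done on the gas = −W_by = 17500 J.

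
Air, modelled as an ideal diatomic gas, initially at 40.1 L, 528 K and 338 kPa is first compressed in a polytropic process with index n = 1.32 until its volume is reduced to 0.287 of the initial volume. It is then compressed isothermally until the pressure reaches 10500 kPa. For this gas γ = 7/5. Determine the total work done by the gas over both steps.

n = P₁V₁/(RT₁) = 338×40.1/(8.314×528) = 3.09 mol.
Step 1 — Polytropic n=1.32: T₂ = T₁(V₁/V₂)^(n−1) = 528×(3.48)^0.32 = 787 K; P₂ = P₁(V₁/V₂)^n = 1760 kPa.
W = (P₁V₁−P₂V₂)/(n−1) = (338×40.1−1760×11.5)/0.32 = -20800 J.
ΔU = nCvΔT = 3.09×20.8×(787−528) = 16600 J.
Q = ΔU + W = -4160 J.
State after step 1: P = 1760 kPa, V = 11.5 L, T = 787 K.
Step 2 — Isothermal: T stays 787 K; PV = const ⇒ V₂ = 1.92 L, P₂ = 10500 kPa.
ΔU = 0 (ideal gas, T constant).
W = nRT ln(V₂/V₁) = 3.09×8.314×787×ln(0.167) = -36100 J.
Q = ΔU + W = -36100 J.
Net over both steps: W = -56900 J, Q = -40300 J, ΔU = 16600 J.

-56900 J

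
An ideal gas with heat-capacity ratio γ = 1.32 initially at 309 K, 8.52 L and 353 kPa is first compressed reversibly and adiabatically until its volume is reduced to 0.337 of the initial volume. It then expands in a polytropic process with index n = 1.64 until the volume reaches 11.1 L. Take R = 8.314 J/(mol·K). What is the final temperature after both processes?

n = P₁V₁/(RT₁) = 353×8.52/(8.314×309) = 1.17 mol.
Step 1 — Adiabatic: TV^(γ−1) = const ⇒ T₂ = 309×(2.97)^0.320 = 438 K; PV^γ = const ⇒ P₂ = 1480 kPa.
ΔU = nCvΔT = 1.17×26.0×(438−309) = 3910 J.
Q = 0 for an adiabatic process, so W = −ΔU = -3910 J.
State after step 1: P = 1480 kPa, V = 2.87 L, T = 438 K.
Step 2 — Polytropic n=1.64: T₂ = T₁(V₁/V₂)^(n−1) = 438×(0.259)^0.64 = 184 K; P₂ = P₁(V₁/V₂)^n = 162 kPa.
W = (P₁V₁−P₂V₂)/(n−1) = (1480×2.87−162×11.1)/0.64 = 3850 J.
ΔU = nCvΔT = 1.17×26.0×(184−438) = -7710 J.
Q = ΔU + W = -3850 J.
Net over both steps: W = -58.3 J, Q = -3850 J, ΔU = -3800 J.

184 K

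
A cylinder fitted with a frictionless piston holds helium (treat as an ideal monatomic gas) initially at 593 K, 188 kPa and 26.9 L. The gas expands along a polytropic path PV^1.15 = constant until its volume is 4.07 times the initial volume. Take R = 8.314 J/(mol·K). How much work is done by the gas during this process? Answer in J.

6400 J

n = P₁V₁/(RT₁) = 188×26.9/(8.314×593) = 1.03 mol.
Polytropic n=1.15: T₂ = T₁(V₁/V₂)^(n−1) = 593×(0.246)^0.15 = 480 K; P₂ = P₁(V₁/V₂)^n = 37.4 kPa.
W = (P₁V₁−P₂V₂)/(n−1) = (188×26.9−37.4×109)/0.15 = 6400 J.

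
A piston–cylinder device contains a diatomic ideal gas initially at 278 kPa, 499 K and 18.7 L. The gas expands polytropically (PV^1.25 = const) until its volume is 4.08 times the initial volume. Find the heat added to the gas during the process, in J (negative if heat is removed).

2310 J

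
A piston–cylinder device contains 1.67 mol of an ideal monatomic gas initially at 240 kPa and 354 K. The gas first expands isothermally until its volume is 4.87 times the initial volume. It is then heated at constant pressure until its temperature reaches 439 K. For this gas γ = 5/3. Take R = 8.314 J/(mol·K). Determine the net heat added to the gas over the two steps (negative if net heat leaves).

V₁ = nRT₁/P₁ = 1.67×8.314×354/240 = 20.5 L.
Step 1 — Isothermal: T stays 354 K; PV = const ⇒ V₂ = 99.7 L, P₂ = 49.3 kPa.
ΔU = 0 (ideal gas, T constant).
W = nRT ln(V₂/V₁) = 1.67×8.314×354×ln(4.87) = 7780 J.
Q = ΔU + W = 7780 J.
State after step 1: P = 49.3 kPa, V = 99.7 L, T = 354 K.
Step 2 — Isobaric: P stays 49.3 kPa; V/T = const ⇒ T₂ = 439 K, V₂ = 124 L.
W = PΔV = 49.3×(124−99.7) kPa·L = 1180 J.
ΔU = nCvΔT = 1.67×12.5×(439−354) = 1770 J.
Q = ΔU + W = nCpΔT = 2950 J.
Net over both steps: W = 8960 J, Q = 10700 J, ΔU = 1770 J.

10700 J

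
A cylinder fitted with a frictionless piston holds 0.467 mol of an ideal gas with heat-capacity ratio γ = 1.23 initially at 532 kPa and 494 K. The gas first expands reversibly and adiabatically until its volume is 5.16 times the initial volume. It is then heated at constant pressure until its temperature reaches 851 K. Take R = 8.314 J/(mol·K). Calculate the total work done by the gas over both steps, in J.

4610 J

V₁ = nRT₁/P₁ = 0.467×8.314×494/532 = 3.61 L.
Step 1 — Adiabatic: TV^(γ−1) = const ⇒ T₂ = 494×(0.194)^0.230 = 339 K; PV^γ = const ⇒ P₂ = 70.7 kPa.
ΔU = nCvΔT = 0.467×36.1×(339−494) = -2620 J.
Q = 0 for an adiabatic process, so W = −ΔU = 2620 J.
State after step 1: P = 70.7 kPa, V = 18.6 L, T = 339 K.
Step 2 — Isobaric: P stays 70.7 kPa; V/T = const ⇒ T₂ = 851 K, V₂ = 46.7 L.
W = PΔV = 70.7×(46.7−18.6) kPa·L = 1990 J.
ΔU = nCvΔT = 0.467×36.1×(851−339) = 8650 J.
Q = ΔU + W = nCpΔT = 10600 J.
Net over both steps: W = 4610 J, Q = 10600 J, ΔU = 6030 J.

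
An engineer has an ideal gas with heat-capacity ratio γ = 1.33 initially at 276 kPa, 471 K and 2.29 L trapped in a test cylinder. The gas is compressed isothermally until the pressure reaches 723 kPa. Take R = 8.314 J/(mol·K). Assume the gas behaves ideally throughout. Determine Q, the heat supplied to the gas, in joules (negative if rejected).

-609 J

n = P₁V₁/(RT₁) = 276×2.29/(8.314×471) = 0.161 mol.
Isothermal: T stays 471 K; PV = const ⇒ V₂ = 0.874 L, P₂ = 723 kPa.
ΔU = 0 (ideal gas, T constant).
W = nRT ln(V₂/V₁) = 0.161×8.314×471×ln(0.382) = -609 J.
Q = ΔU + W = -609 J.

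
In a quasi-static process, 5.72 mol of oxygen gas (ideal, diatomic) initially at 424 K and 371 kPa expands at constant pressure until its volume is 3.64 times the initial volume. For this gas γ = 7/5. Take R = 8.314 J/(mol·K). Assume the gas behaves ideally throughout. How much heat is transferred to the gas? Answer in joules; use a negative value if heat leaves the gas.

V₁ = nRT₁/P₁ = 5.72×8.314×424/371 = 54.3 L.
Isobaric: P stays 371 kPa; V/T = const ⇒ T₂ = 1540 K, V₂ = 198 L.
W = PΔV = 371×(198−54.3) kPa·L = 53200 J.
ΔU = nCvΔT = 5.72×20.8×(1540−424) = 133000 J.
Q = ΔU + W = nCpΔT = 186000 J.

186000 J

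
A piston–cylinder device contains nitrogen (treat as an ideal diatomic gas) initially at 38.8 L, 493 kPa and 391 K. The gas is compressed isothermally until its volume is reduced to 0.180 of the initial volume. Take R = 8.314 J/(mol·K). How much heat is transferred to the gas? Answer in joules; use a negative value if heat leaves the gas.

n = P₁V₁/(RT₁) = 493×38.8/(8.314×391) = 5.88 mol.
Isothermal: T stays 391 K; PV = const ⇒ V₂ = 6.98 L, P₂ = 2740 kPa.
ΔU = 0 (ideal gas, T constant).
W = nRT ln(V₂/V₁) = 5.88×8.314×391×ln(0.180) = -32800 J.
Q = ΔU + W = -32800 J.

-32800 J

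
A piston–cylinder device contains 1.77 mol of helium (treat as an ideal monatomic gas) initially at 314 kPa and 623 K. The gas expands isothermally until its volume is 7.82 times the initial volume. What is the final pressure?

V₁ = nRT₁/P₁ = 1.77×8.314×623/314 = 29.2 L.
Isothermal: T stays 623 K; PV = const ⇒ V₂ = 228 L, P₂ = 40.2 kPa.

40.2 kPa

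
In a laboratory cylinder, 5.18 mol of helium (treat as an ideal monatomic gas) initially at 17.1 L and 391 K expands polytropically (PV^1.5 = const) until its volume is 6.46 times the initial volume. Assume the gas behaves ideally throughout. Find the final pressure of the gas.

60.0 kPa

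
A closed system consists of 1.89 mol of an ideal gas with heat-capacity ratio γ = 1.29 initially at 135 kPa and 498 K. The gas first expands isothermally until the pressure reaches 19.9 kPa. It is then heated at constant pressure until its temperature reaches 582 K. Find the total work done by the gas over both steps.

16300 J

V₁ = nRT₁/P₁ = 1.89×8.314×498/135 = 58.0 L.
Step 1 — Isothermal: T stays 498 K; PV = const ⇒ V₂ = 393 L, P₂ = 19.9 kPa.
ΔU = 0 (ideal gas, T constant).
W = nRT ln(V₂/V₁) = 1.89×8.314×498×ln(6.78) = 15000 J.
Q = ΔU + W = 15000 J.
State after step 1: P = 19.9 kPa, V = 393 L, T = 498 K.
Step 2 — Isobaric: P stays 19.9 kPa; V/T = const ⇒ T₂ = 582 K, V₂ = 460 L.
W = PΔV = 19.9×(460−393) kPa·L = 1320 J.
ΔU = nCvΔT = 1.89×28.7×(582−498) = 4550 J.
Q = ΔU + W = nCpΔT = 5870 J.
Net over both steps: W = 16300 J, Q = 20900 J, ΔU = 4550 J.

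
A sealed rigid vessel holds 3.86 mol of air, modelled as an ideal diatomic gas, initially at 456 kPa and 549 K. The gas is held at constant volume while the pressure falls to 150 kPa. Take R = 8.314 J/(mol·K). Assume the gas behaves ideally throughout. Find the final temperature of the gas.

181 K

V₁ = nRT₁/P₁ = 3.86×8.314×549/456 = 38.6 L.
Isochoric: V stays 38.6 L; P/T = const ⇒ T₂ = 181 K, P₂ = 150 kPa.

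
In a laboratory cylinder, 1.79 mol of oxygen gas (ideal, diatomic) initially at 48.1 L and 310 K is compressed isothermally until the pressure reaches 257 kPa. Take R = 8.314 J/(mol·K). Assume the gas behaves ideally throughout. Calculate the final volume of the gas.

18.0 L

P₁ = nRT₁/V₁ = 1.79×8.314×310/48.1 = 95.9 kPa.
Isothermal: T stays 310 K; PV = const ⇒ V₂ = 18.0 L, P₂ = 257 kPa.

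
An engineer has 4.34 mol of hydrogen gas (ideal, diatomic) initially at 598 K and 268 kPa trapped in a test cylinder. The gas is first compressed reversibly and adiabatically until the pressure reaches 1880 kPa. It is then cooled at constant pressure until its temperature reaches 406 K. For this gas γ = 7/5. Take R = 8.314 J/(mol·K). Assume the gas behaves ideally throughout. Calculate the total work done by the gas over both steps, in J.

V₁ = nRT₁/P₁ = 4.34×8.314×598/268 = 80.5 L.
Step 1 — Adiabatic: T₂/T₁ = (P₂/P₁)^((γ−1)/γ) ⇒ T₂ = 598×(7.01)^0.286 = 1040 K; V₂ = 20.0 L.
ΔU = nCvΔT = 4.34×20.8×(1040−598) = 40200 J.
Q = 0 for an adiabatic process, so W = −ΔU = -40200 J.
State after step 1: P = 1880 kPa, V = 20.0 L, T = 1040 K.
Step 2 — Isobaric: P stays 1880 kPa; V/T = const ⇒ T₂ = 406 K, V₂ = 7.79 L.
W = PΔV = 1880×(7.79−20.0) kPa·L = -23000 J.
ΔU = nCvΔT = 4.34×20.8×(406−1040) = -57500 J.
Q = ΔU + W = nCpΔT = -80500 J.
Net over both steps: W = -63200 J, Q = -80500 J, ΔU = -17300 J.

-63200 J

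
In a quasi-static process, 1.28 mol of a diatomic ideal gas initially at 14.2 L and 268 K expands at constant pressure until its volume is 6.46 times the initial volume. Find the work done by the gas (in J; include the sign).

15600 J

P₁ = nRT₁/V₁ = 1.28×8.314×268/14.2 = 201 kPa.
Isobaric: P stays 201 kPa; V/T = const ⇒ T₂ = 1730 K, V₂ = 91.7 L.
W = PΔV = 201×(91.7−14.2) kPa·L = 15600 J.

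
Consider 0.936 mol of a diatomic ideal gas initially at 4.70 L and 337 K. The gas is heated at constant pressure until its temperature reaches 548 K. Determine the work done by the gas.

1640 J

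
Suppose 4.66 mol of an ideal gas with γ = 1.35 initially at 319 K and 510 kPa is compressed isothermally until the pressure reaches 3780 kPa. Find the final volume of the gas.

V₁ = nRT₁/P₁ = 4.66×8.314×319/510 = 24.2 L.
Isothermal: T stays 319 K; PV = const ⇒ V₂ = 3.27 L, P₂ = 3780 kPa.

3.27 L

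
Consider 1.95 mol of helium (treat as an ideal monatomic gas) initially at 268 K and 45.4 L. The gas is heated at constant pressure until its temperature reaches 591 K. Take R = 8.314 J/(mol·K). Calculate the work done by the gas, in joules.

5240 J

P₁ = nRT₁/V₁ = 1.95×8.314×268/45.4 = 95.7 kPa.
Isobaric: P stays 95.7 kPa; V/T = const ⇒ T₂ = 591 K, V₂ = 100 L.
W = PΔV = 95.7×(100−45.4) kPa·L = 5240 J.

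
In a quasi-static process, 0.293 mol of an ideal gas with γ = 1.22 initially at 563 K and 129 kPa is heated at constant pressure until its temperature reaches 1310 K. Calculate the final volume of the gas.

24.7 L

V₁ = nRT₁/P₁ = 0.293×8.314×563/129 = 10.6 L.
Isobaric: P stays 129 kPa; V/T = const ⇒ T₂ = 1310 K, V₂ = 24.7 L.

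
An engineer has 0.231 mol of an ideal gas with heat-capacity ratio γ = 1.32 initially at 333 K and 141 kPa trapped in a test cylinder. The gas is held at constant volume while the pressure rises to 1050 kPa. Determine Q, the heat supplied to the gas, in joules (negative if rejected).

12900 J

V₁ = nRT₁/P₁ = 0.231×8.314×333/141 = 4.54 L.
Isochoric: V stays 4.54 L; P/T = const ⇒ T₂ = 2480 K, P₂ = 1050 kPa.
W = 0 (no volume change).
ΔU = nCvΔT = 0.231×26.0×(2480−333) = 12900 J.
Q = ΔU = 12900 J.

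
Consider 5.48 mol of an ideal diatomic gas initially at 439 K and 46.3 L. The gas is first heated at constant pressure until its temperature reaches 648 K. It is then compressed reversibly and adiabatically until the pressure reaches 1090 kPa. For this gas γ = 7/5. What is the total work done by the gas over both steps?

P₁ = nRT₁/V₁ = 5.48×8.314×439/46.3 = 432 kPa.
Step 1 — Isobaric: P stays 432 kPa; V/T = const ⇒ T₂ = 648 K, V₂ = 68.3 L.
W = PΔV = 432×(68.3−46.3) kPa·L = 9520 J.
ΔU = nCvΔT = 5.48×20.8×(648−439) = 23800 J.
Q = ΔU + W = nCpΔT = 33300 J.
State after step 1: P = 432 kPa, V = 68.3 L, T = 648 K.
Step 2 — Adiabatic: T₂/T₁ = (P₂/P₁)^((γ−1)/γ) ⇒ T₂ = 648×(2.52)^0.286 = 844 K; V₂ = 35.3 L.
ΔU = nCvΔT = 5.48×20.8×(844−648) = 22300 J.
Q = 0 for an adiabatic process, so W = −ΔU = -22300 J.
Net over both steps: W = -12800 J, Q = 33300 J, ΔU = 46100 J.

-12800 J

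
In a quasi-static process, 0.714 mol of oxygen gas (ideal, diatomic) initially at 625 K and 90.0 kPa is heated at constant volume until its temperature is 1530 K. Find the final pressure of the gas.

220 kPa

V₁ = nRT₁/P₁ = 0.714×8.314×625/90.0 = 41.2 L.
Isochoric: V stays 41.2 L; P/T = const ⇒ T₂ = 1530 K, P₂ = 220 kPa.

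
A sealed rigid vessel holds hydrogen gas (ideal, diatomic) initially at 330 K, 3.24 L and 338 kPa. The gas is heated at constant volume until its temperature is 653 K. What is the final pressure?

669 kPa

Isochoric: V stays 3.24 L; P/T = const ⇒ T₂ = 653 K, P₂ = 669 kPa.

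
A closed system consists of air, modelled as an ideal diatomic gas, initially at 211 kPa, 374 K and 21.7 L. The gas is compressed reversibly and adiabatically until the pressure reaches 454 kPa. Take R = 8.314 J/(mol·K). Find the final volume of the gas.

Adiabatic: T₂/T₁ = (P₂/P₁)^((γ−1)/γ) ⇒ T₂ = 374×(2.15)^0.286 = 466 K; V₂ = 12.6 L.

12.6 L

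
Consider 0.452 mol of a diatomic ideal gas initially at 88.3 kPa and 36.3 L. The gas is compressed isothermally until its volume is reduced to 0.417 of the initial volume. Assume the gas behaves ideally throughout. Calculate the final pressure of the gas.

T₁ = P₁V₁/(nR) = 88.3×36.3/(0.452×8.314) = 853 K.
Isothermal: T stays 853 K; PV = const ⇒ V₂ = 15.1 L, P₂ = 212 kPa.

212 kPa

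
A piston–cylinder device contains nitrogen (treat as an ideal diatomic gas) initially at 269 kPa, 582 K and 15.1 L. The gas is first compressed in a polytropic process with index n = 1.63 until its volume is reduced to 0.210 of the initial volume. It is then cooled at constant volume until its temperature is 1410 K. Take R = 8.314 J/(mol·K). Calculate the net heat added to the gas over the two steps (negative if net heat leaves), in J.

n = P₁V₁/(RT₁) = 269×15.1/(8.314×582) = 0.839 mol.
Step 1 — Polytropic n=1.63: T₂ = T₁(V₁/V₂)^(n−1) = 582×(4.76)^0.63 = 1560 K; P₂ = P₁(V₁/V₂)^n = 3420 kPa.
W = (P₁V₁−P₂V₂)/(n−1) = (269×15.1−3420×3.17)/0.63 = -10800 J.
ΔU = nCvΔT = 0.839×20.8×(1560−582) = 17000 J.
Q = ΔU + W = 6200 J.
State after step 1: P = 3420 kPa, V = 3.17 L, T = 1560 K.
Step 2 — Isochoric: V stays 3.17 L; P/T = const ⇒ T₂ = 1410 K, P₂ = 3100 kPa.
W = 0 (no volume change).
ΔU = nCvΔT = 0.839×20.8×(1410−1560) = -2540 J.
Q = ΔU = -2540 J.
Net over both steps: W = -10800 J, Q = 3660 J, ΔU = 14400 J.

3660 J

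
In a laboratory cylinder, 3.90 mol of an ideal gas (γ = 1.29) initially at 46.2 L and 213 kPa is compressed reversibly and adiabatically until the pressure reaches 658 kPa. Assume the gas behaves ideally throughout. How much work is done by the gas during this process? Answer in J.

-9790 J

T₁ = P₁V₁/(nR) = 213×46.2/(3.90×8.314) = 303 K.
Adiabatic: T₂/T₁ = (P₂/P₁)^((γ−1)/γ) ⇒ T₂ = 303×(3.09)^0.225 = 391 K; V₂ = 19.3 L.
ΔU = nCvΔT = 3.90×28.7×(391−303) = 9790 J.
Q = 0 for an adiabatic process, so W = −ΔU = -9790 J.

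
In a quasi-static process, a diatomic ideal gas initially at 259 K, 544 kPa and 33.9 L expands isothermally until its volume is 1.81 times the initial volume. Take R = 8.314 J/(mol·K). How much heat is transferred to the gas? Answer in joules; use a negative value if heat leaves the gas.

n = P₁V₁/(RT₁) = 544×33.9/(8.314×259) = 8.56 mol.
Isothermal: T stays 259 K; PV = const ⇒ V₂ = 61.4 L, P₂ = 301 kPa.
ΔU = 0 (ideal gas, T constant).
W = nRT ln(V₂/V₁) = 8.56×8.314×259×ln(1.81) = 10900 J.
Q = ΔU + W = 10900 J.

10900 J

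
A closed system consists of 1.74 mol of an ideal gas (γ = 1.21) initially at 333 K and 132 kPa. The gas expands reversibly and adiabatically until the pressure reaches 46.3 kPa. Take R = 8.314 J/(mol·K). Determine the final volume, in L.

V₁ = nRT₁/P₁ = 1.74×8.314×333/132 = 36.5 L.
Adiabatic: T₂/T₁ = (P₂/P₁)^((γ−1)/γ) ⇒ T₂ = 333×(0.351)^0.174 = 278 K; V₂ = 86.7 L.

86.7 L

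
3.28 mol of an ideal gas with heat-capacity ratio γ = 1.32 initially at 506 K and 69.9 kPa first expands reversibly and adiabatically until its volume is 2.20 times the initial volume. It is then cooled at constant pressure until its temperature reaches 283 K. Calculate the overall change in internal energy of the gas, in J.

V₁ = nRT₁/P₁ = 3.28×8.314×506/69.9 = 197 L.
Step 1 — Adiabatic: TV^(γ−1) = const ⇒ T₂ = 506×(0.455)^0.320 = 393 K; PV^γ = const ⇒ P₂ = 24.7 kPa.
ΔU = nCvΔT = 3.28×26.0×(393−506) = -9620 J.
Q = 0 for an adiabatic process, so W = −ΔU = 9620 J.
State after step 1: P = 24.7 kPa, V = 434 L, T = 393 K.
Step 2 — Isobaric: P stays 24.7 kPa; V/T = const ⇒ T₂ = 283 K, V₂ = 313 L.
W = PΔV = 24.7×(313−434) kPa·L = -3000 J.
ΔU = nCvΔT = 3.28×26.0×(283−393) = -9390 J.
Q = ΔU + W = nCpΔT = -12400 J.
Net over both steps: W = 6610 J, Q = -12400 J, ΔU = -19000 J.

-19000 J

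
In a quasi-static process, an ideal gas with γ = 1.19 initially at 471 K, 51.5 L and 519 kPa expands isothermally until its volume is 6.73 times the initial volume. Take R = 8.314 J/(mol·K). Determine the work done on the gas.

-51000 J

n = P₁V₁/(RT₁) = 519×51.5/(8.314×471) = 6.83 mol.
Isothermal: T stays 471 K; PV = const ⇒ V₂ = 347 L, P₂ = 77.1 kPa.
W = nRT ln(V₂/V₁) = 6.83×8.314×471×ln(6.73) = 51000 J.
Work done on the gas = −W_by = -51000 J.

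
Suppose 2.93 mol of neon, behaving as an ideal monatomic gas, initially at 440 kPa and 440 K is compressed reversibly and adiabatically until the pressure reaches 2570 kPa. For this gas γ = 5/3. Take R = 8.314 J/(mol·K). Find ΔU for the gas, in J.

16500 J

V₁ = nRT₁/P₁ = 2.93×8.314×440/440 = 24.4 L.
Adiabatic: T₂/T₁ = (P₂/P₁)^((γ−1)/γ) ⇒ T₂ = 440×(5.84)^0.400 = 891 K; V₂ = 8.45 L.
For an ideal gas ΔU = nCvΔT with Cv = (3/2)R = 12.5 J/(mol·K).
ΔU = 2.93×12.5×(891−440) = 16500 J.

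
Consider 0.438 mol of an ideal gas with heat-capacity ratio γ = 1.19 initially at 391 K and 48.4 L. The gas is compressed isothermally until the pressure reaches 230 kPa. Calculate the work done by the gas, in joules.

-2930 J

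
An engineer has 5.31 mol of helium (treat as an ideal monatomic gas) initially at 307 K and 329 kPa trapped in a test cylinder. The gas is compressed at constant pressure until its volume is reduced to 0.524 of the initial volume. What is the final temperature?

V₁ = nRT₁/P₁ = 5.31×8.314×307/329 = 41.2 L.
Isobaric: P stays 329 kPa; V/T = const ⇒ T₂ = 161 K, V₂ = 21.6 L.

161 K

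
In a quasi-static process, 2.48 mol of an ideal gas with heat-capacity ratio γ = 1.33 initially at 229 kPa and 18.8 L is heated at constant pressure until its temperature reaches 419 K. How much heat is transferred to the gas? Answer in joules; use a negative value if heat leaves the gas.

T₁ = P₁V₁/(nR) = 229×18.8/(2.48×8.314) = 209 K.
Isobaric: P stays 229 kPa; V/T = const ⇒ T₂ = 419 K, V₂ = 37.7 L.
W = PΔV = 229×(37.7−18.8) kPa·L = 4330 J.
ΔU = nCvΔT = 2.48×25.2×(419−209) = 13100 J.
Q = ΔU + W = nCpΔT = 17500 J.

17500 J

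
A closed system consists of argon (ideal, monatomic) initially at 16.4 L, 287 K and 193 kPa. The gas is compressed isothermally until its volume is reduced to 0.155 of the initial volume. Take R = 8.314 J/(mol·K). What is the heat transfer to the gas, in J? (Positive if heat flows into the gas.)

-5900 J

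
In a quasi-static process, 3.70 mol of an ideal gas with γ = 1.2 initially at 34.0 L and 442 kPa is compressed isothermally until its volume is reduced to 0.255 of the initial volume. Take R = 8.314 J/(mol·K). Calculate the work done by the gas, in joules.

-20500 J

T₁ = P₁V₁/(nR) = 442×34.0/(3.70×8.314) = 489 K.
Isothermal: T stays 489 K; PV = const ⇒ V₂ = 8.67 L, P₂ = 1730 kPa.
W = nRT ln(V₂/V₁) = 3.70×8.314×489×ln(0.255) = -20500 J.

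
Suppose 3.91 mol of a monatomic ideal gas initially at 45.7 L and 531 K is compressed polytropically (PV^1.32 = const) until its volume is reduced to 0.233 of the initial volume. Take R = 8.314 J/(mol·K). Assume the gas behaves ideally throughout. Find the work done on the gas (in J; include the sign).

P₁ = nRT₁/V₁ = 3.91×8.314×531/45.7 = 378 kPa.
Polytropic n=1.32: T₂ = T₁(V₁/V₂)^(n−1) = 531×(4.29)^0.32 = 846 K; P₂ = P₁(V₁/V₂)^n = 2580 kPa.
W = (P₁V₁−P₂V₂)/(n−1) = (378×45.7−2580×10.6)/0.32 = -32000 J.
Work done on the gas = −W_by = 32000 J.

32000 J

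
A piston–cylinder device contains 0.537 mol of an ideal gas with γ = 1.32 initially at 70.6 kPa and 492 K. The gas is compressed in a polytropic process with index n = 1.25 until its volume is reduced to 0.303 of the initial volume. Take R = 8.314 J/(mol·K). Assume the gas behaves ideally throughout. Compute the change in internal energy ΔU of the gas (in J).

2390 J

V₁ = nRT₁/P₁ = 0.537×8.314×492/70.6 = 31.1 L.
Polytropic n=1.25: T₂ = T₁(V₁/V₂)^(n−1) = 492×(3.30)^0.25 = 663 K; P₂ = P₁(V₁/V₂)^n = 314 kPa.
For an ideal gas ΔU = nCvΔT with Cv = R/(γ−1) = 26.0 J/(mol·K).
ΔU = 0.537×26.0×(663−492) = 2390 J.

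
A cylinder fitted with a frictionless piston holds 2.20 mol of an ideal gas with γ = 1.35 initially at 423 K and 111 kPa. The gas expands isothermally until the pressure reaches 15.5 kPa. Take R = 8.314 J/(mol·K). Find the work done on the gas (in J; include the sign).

-15200 J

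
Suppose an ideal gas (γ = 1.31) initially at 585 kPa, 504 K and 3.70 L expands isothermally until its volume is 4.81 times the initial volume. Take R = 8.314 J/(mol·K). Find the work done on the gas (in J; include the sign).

-3400 J

n = P₁V₁/(RT₁) = 585×3.70/(8.314×504) = 0.517 mol.
Isothermal: T stays 504 K; PV = const ⇒ V₂ = 17.8 L, P₂ = 122 kPa.
W = nRT ln(V₂/V₁) = 0.517×8.314×504×ln(4.81) = 3400 J.
Work done on the gas = −W_by = -3400 J.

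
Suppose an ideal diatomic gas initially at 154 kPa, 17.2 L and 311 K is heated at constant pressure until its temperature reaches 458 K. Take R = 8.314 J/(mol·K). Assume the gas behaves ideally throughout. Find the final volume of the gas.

25.3 L

Isobaric: P stays 154 kPa; V/T = const ⇒ T₂ = 458 K, V₂ = 25.3 L.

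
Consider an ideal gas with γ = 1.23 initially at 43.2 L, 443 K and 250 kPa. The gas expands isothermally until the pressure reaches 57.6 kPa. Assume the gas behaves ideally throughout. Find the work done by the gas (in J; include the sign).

n = P₁V₁/(RT₁) = 250×43.2/(8.314×443) = 2.93 mol.
Isothermal: T stays 443 K; PV = const ⇒ V₂ = 188 L, P₂ = 57.6 kPa.
W = nRT ln(V₂/V₁) = 2.93×8.314×443×ln(4.34) = 15900 J.

15900 J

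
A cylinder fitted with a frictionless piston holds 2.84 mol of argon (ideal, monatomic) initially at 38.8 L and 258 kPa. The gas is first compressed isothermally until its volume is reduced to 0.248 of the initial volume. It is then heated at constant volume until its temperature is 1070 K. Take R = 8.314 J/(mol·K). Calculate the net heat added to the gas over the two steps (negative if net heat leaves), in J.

T₁ = P₁V₁/(nR) = 258×38.8/(2.84×8.314) = 424 K.
Step 1 — Isothermal: T stays 424 K; PV = const ⇒ V₂ = 9.62 L, P₂ = 1040 kPa.
ΔU = 0 (ideal gas, T constant).
W = nRT ln(V₂/V₁) = 2.84×8.314×424×ln(0.248) = -14000 J.
Q = ΔU + W = -14000 J.
State after step 1: P = 1040 kPa, V = 9.62 L, T = 424 K.
Step 2 — Isochoric: V stays 9.62 L; P/T = const ⇒ T₂ = 1070 K, P₂ = 2630 kPa.
W = 0 (no volume change).
ΔU = nCvΔT = 2.84×12.5×(1070−424) = 22900 J.
Q = ΔU = 22900 J.
Net over both steps: W = -14000 J, Q = 8920 J, ΔU = 22900 J.

8920 J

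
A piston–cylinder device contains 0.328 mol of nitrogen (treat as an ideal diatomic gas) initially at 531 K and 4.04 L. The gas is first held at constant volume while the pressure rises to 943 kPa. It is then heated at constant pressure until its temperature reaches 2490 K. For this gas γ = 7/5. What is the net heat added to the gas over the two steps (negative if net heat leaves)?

16300 J

P₁ = nRT₁/V₁ = 0.328×8.314×531/4.04 = 358 kPa.
Step 1 — Isochoric: V stays 4.04 L; P/T = const ⇒ T₂ = 1400 K, P₂ = 943 kPa.
W = 0 (no volume change).
ΔU = nCvΔT = 0.328×20.8×(1400−531) = 5900 J.
Q = ΔU = 5900 J.
State after step 1: P = 943 kPa, V = 4.04 L, T = 1400 K.
Step 2 — Isobaric: P stays 943 kPa; V/T = const ⇒ T₂ = 2490 K, V₂ = 7.20 L.
W = PΔV = 943×(7.20−4.04) kPa·L = 2980 J.
ΔU = nCvΔT = 0.328×20.8×(2490−1400) = 7450 J.
Q = ΔU + W = nCpΔT = 10400 J.
Net over both steps: W = 2980 J, Q = 16300 J, ΔU = 13400 J.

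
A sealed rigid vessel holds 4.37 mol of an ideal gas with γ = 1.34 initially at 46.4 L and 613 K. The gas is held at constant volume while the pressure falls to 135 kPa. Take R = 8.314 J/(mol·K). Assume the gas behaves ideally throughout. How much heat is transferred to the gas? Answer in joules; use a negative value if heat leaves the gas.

P₁ = nRT₁/V₁ = 4.37×8.314×613/46.4 = 480 kPa.
Isochoric: V stays 46.4 L; P/T = const ⇒ T₂ = 172 K, P₂ = 135 kPa.
W = 0 (no volume change).
ΔU = nCvΔT = 4.37×24.5×(172−613) = -47100 J.
Q = ΔU = -47100 J.

-47100 J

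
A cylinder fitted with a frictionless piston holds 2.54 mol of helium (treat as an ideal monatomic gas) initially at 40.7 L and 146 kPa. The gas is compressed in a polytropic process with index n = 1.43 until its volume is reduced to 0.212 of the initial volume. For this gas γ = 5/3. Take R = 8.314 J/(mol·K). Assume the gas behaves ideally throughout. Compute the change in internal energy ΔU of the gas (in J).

8450 J

T₁ = P₁V₁/(nR) = 146×40.7/(2.54×8.314) = 281 K.
Polytropic n=1.43: T₂ = T₁(V₁/V₂)^(n−1) = 281×(4.72)^0.43 = 548 K; P₂ = P₁(V₁/V₂)^n = 1340 kPa.
For an ideal gas ΔU = nCvΔT with Cv = (3/2)R = 12.5 J/(mol·K).
ΔU = 2.54×12.5×(548−281) = 8450 J.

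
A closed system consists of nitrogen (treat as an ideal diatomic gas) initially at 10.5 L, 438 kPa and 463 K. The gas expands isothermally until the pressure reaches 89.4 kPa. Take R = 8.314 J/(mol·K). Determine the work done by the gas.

n = P₁V₁/(RT₁) = 438×10.5/(8.314×463) = 1.19 mol.
Isothermal: T stays 463 K; PV = const ⇒ V₂ = 51.4 L, P₂ = 89.4 kPa.
W = nRT ln(V₂/V₁) = 1.19×8.314×463×ln(4.90) = 7310 J.

7310 J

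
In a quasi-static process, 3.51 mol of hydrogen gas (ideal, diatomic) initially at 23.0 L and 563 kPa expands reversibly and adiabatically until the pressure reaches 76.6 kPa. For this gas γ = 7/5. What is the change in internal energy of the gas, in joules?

-14100 J

T₁ = P₁V₁/(nR) = 563×23.0/(3.51×8.314) = 444 K.
Adiabatic: T₂/T₁ = (P₂/P₁)^((γ−1)/γ) ⇒ T₂ = 444×(0.136)^0.286 = 251 K; V₂ = 95.6 L.
For an ideal gas ΔU = nCvΔT with Cv = (5/2)R = 20.8 J/(mol·K).
ΔU = 3.51×20.8×(251−444) = -14100 J.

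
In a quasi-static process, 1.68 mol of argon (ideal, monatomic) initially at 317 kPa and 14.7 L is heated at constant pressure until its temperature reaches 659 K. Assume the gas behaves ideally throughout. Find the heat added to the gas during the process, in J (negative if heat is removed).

T₁ = P₁V₁/(nR) = 317×14.7/(1.68×8.314) = 334 K.
Isobaric: P stays 317 kPa; V/T = const ⇒ T₂ = 659 K, V₂ = 29.0 L.
W = PΔV = 317×(29.0−14.7) kPa·L = 4540 J.
ΔU = nCvΔT = 1.68×12.5×(659−334) = 6820 J.
Q = ΔU + W = nCpΔT = 11400 J.

11400 J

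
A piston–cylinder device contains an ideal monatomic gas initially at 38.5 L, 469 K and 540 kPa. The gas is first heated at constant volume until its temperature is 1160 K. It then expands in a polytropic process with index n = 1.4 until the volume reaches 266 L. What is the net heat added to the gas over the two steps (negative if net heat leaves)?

73600 J

n = P₁V₁/(RT₁) = 540×38.5/(8.314×469) = 5.33 mol.
Step 1 — Isochoric: V stays 38.5 L; P/T = const ⇒ T₂ = 1160 K, P₂ = 1340 kPa.
W = 0 (no volume change).
ΔU = nCvΔT = 5.33×12.5×(1160−469) = 45900 J.
Q = ΔU = 45900 J.
State after step 1: P = 1340 kPa, V = 38.5 L, T = 1160 K.
Step 2 — Polytropic n=1.4: T₂ = T₁(V₁/V₂)^(n−1) = 1160×(0.145)^0.40 = 535 K; P₂ = P₁(V₁/V₂)^n = 89.2 kPa.
W = (P₁V₁−P₂V₂)/(n−1) = (1340×38.5−89.2×266)/0.40 = 69200 J.
ΔU = nCvΔT = 5.33×12.5×(535−1160) = -41500 J.
Q = ΔU + W = 27700 J.
Net over both steps: W = 69200 J, Q = 73600 J, ΔU = 4420 J.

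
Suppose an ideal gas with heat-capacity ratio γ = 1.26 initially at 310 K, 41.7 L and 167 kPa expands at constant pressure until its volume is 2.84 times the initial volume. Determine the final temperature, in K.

880 K

Isobaric: P stays 167 kPa; V/T = const ⇒ T₂ = 880 K, V₂ = 118 L.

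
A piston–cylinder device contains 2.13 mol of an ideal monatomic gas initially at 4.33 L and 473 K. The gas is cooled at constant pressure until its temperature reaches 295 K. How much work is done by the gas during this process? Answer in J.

-3150 J

P₁ = nRT₁/V₁ = 2.13×8.314×473/4.33 = 1930 kPa.
Isobaric: P stays 1930 kPa; V/T = const ⇒ T₂ = 295 K, V₂ = 2.70 L.
W = PΔV = 1930×(2.70−4.33) kPa·L = -3150 J.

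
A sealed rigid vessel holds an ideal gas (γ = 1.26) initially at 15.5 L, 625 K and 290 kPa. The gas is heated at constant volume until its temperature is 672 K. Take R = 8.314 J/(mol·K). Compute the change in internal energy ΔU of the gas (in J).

1300 J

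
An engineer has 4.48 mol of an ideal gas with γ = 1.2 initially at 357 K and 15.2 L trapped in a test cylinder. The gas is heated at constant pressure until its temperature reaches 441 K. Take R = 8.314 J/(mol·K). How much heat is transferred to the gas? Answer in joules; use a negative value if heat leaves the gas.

P₁ = nRT₁/V₁ = 4.48×8.314×357/15.2 = 875 kPa.
Isobaric: P stays 875 kPa; V/T = const ⇒ T₂ = 441 K, V₂ = 18.8 L.
W = PΔV = 875×(18.8−15.2) kPa·L = 3130 J.
ΔU = nCvΔT = 4.48×41.6×(441−357) = 15600 J.
Q = ΔU + W = nCpΔT = 18800 J.

18800 J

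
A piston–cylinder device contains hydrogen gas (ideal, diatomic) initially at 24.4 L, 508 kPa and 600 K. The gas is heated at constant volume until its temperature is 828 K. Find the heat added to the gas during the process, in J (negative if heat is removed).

n = P₁V₁/(RT₁) = 508×24.4/(8.314×600) = 2.48 mol.
Isochoric: V stays 24.4 L; P/T = const ⇒ T₂ = 828 K, P₂ = 701 kPa.
W = 0 (no volume change).
ΔU = nCvΔT = 2.48×20.8×(828−600) = 11800 J.
Q = ΔU = 11800 J.

11800 J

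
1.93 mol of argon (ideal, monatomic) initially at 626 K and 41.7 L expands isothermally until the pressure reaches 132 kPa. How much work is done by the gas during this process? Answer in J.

6040 J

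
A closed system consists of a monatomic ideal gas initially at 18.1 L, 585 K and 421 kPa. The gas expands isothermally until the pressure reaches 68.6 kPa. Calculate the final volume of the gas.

111 L

Isothermal: T stays 585 K; PV = const ⇒ V₂ = 111 L, P₂ = 68.6 kPa.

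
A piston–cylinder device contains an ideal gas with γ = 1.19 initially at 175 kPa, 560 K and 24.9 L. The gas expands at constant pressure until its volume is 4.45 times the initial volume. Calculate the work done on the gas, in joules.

n = P₁V₁/(RT₁) = 175×24.9/(8.314×560) = 0.936 mol.
Isobaric: P stays 175 kPa; V/T = const ⇒ T₂ = 2490 K, V₂ = 111 L.
W = PΔV = 175×(111−24.9) kPa·L = 15000 J.
Work done on the gas = −W_by = -15000 J.

-15000 J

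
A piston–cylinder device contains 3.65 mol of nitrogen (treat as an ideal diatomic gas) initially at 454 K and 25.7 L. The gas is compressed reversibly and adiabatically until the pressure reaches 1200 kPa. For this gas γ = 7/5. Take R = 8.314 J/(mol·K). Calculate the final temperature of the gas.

572 K

P₁ = nRT₁/V₁ = 3.65×8.314×454/25.7 = 536 kPa.
Adiabatic: T₂/T₁ = (P₂/P₁)^((γ−1)/γ) ⇒ T₂ = 454×(2.24)^0.286 = 572 K; V₂ = 14.5 L.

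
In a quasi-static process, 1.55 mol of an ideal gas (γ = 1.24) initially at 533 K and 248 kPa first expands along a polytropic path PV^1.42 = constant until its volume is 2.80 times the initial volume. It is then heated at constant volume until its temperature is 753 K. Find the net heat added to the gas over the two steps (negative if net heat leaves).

V₁ = nRT₁/P₁ = 1.55×8.314×533/248 = 27.7 L.
Step 1 — Polytropic n=1.42: T₂ = T₁(V₁/V₂)^(n−1) = 533×(0.357)^0.42 = 346 K; P₂ = P₁(V₁/V₂)^n = 57.5 kPa.
W = (P₁V₁−P₂V₂)/(n−1) = (248×27.7−57.5×77.5)/0.42 = 5740 J.
ΔU = nCvΔT = 1.55×34.6×(346−533) = -10000 J.
Q = ΔU + W = -4310 J.
State after step 1: P = 57.5 kPa, V = 77.5 L, T = 346 K.
Step 2 — Isochoric: V stays 77.5 L; P/T = const ⇒ T₂ = 753 K, P₂ = 125 kPa.
W = 0 (no volume change).
ΔU = nCvΔT = 1.55×34.6×(753−346) = 21900 J.
Q = ΔU = 21900 J.
Net over both steps: W = 5740 J, Q = 17600 J, ΔU = 11800 J.

17600 J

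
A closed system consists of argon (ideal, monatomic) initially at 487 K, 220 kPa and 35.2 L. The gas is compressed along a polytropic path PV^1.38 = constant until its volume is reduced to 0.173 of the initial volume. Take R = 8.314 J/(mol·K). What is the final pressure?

Polytropic n=1.38: T₂ = T₁(V₁/V₂)^(n−1) = 487×(5.78)^0.38 = 949 K; P₂ = P₁(V₁/V₂)^n = 2480 kPa.

2480 kPa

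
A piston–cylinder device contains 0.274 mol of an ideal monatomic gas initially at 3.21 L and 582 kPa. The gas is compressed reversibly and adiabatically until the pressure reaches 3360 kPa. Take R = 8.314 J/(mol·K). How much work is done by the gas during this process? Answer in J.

-2850 J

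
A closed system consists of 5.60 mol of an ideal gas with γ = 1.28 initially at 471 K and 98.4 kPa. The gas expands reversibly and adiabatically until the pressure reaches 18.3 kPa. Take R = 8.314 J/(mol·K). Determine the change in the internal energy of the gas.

V₁ = nRT₁/P₁ = 5.60×8.314×471/98.4 = 223 L.
Adiabatic: T₂/T₁ = (P₂/P₁)^((γ−1)/γ) ⇒ T₂ = 471×(0.186)^0.219 = 326 K; V₂ = 829 L.
For an ideal gas ΔU = nCvΔT with Cv = R/(γ−1) = 29.7 J/(mol·K).
ΔU = 5.60×29.7×(326−471) = -24100 J.

-24100 J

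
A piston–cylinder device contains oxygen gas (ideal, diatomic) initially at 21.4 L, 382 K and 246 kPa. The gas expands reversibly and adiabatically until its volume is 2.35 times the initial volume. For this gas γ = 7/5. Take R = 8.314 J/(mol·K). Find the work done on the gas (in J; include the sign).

n = P₁V₁/(RT₁) = 246×21.4/(8.314×382) = 1.66 mol.
Adiabatic: TV^(γ−1) = const ⇒ T₂ = 382×(0.426)^0.400 = 271 K; PV^γ = const ⇒ P₂ = 74.4 kPa.
ΔU = nCvΔT = 1.66×20.8×(271−382) = -3810 J.
Q = 0 for an adiabatic process, so W = −ΔU = 3810 J.
Work done on the gas = −W_by = -3810 J.

-3810 J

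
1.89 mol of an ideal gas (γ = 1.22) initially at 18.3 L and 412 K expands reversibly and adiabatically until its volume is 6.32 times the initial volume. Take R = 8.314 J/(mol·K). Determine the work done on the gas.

-9810 J

P₁ = nRT₁/V₁ = 1.89×8.314×412/18.3 = 354 kPa.
Adiabatic: TV^(γ−1) = const ⇒ T₂ = 412×(0.158)^0.220 = 275 K; PV^γ = const ⇒ P₂ = 37.3 kPa.
ΔU = nCvΔT = 1.89×37.8×(275−412) = -9810 J.
Q = 0 for an adiabatic process, so W = −ΔU = 9810 J.
Work done on the gas = −W_by = -9810 J.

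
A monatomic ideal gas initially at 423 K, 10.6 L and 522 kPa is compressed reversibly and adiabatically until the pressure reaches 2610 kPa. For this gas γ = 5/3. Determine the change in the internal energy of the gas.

n = P₁V₁/(RT₁) = 522×10.6/(8.314×423) = 1.57 mol.
Adiabatic: T₂/T₁ = (P₂/P₁)^((γ−1)/γ) ⇒ T₂ = 423×(5.00)^0.400 = 805 K; V₂ = 4.04 L.
For an ideal gas ΔU = nCvΔT with Cv = (3/2)R = 12.5 J/(mol·K).
ΔU = 1.57×12.5×(805−423) = 7500 J.

7500 J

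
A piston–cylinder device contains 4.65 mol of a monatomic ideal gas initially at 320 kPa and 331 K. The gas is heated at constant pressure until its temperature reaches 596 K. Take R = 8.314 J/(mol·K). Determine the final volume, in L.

V₁ = nRT₁/P₁ = 4.65×8.314×331/320 = 40.0 L.
Isobaric: P stays 320 kPa; V/T = const ⇒ T₂ = 596 K, V₂ = 72.0 L.

72.0 L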